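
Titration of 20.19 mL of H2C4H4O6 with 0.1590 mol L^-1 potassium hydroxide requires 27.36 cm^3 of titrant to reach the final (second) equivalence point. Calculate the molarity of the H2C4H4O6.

n(KOH) = 0.1590 x 0.02736 = 0.004350 mol.
At the final (second) equivalence point, 2 mol OH^- react per mol H2C4H4O6, so n(H2C4H4O6) = 0.004350 / 2 = 0.002175 mol.
[H2C4H4O6] = 0.002175 / 0.02019 L = 0.108 M.

0.108 M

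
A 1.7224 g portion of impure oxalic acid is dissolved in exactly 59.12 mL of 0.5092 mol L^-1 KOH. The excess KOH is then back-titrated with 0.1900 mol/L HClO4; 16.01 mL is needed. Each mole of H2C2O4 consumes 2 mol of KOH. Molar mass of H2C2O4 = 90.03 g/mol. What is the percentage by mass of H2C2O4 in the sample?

70.7%

Total n(KOH) added = 0.5092 x 0.05912 = 0.03010 mol.
n(HClO4) used = 0.1900 x 0.01601 = 0.003042 mol, which equals the excess n(KOH).
So n(KOH) consumed by the sample = 0.03010 - 0.003042 = 0.02706 mol.
n(H2C2O4) = 0.02706 / 2 = 0.01353 mol.
mass H2C2O4 = 0.01353 x 90.03 = 1.218 g, so %H2C2O4 = 1.218/1.7224 x 100 = 70.7%.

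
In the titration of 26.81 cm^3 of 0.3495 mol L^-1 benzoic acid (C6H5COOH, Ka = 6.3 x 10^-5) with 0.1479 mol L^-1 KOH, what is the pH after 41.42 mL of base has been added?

4.48

Initial n(C6H5COOH) = 0.3495 x 0.02681 = 0.009370 mol.
n(KOH) added = 0.1479 x 0.04142 = 0.006126 mol, converting that many moles of C6H5COOH to C6H5COO-.
Remaining n(C6H5COOH) = 0.003244 mol; n(C6H5COO-) = 0.006126 mol.
By Henderson-Hasselbalch, pH = pKa + log([A^-]/[HA]) = 4.20 + log(0.006126/0.003244) = 4.20 + (+0.28) = 4.48.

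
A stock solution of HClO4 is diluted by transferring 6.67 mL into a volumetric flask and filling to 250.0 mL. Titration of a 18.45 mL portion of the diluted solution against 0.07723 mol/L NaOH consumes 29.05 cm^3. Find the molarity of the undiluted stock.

4.56 M

n(NaOH) = 0.07723 x 0.02905 = 0.002244 mol.
n(HClO4) in the aliquot = 0.002244 mol.
[diluted HClO4] = 0.002244 / 0.01845 = 0.1216 M.
Dilution factor = 250.0/6.670 = 37.48, so [stock] = 0.1216 x 37.48 = 4.56 M.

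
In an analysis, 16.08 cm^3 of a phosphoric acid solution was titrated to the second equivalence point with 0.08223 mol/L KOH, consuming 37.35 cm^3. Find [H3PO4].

0.0955 M

n(KOH) = 0.08223 x 0.03735 = 0.003071 mol.
At the second equivalence point, 2 mol OH^- react per mol H3PO4, so n(H3PO4) = 0.003071 / 2 = 0.001536 mol.
[H3PO4] = 0.001536 / 0.01608 L = 0.0955 M.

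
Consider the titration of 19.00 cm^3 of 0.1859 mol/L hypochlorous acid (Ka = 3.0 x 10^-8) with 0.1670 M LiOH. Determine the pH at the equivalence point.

n(HClO) = 0.1859 x 0.01900 = 0.003532 mol; V(LiOH) at equivalence = 0.003532/0.1670 = 0.02115 L.
At equivalence all the acid is converted to ClO-; total volume = 0.01900 + 0.02115 = 0.04015 L, so [ClO-] = 0.003532/0.04015 = 0.08797 M.
Kb = Kw/Ka = 1.0e-14 / 3.0 x 10^-8 = 3.33e-7.
[OH^-] = sqrt(Kb x [ClO-]) = sqrt(3.33e-7 x 0.08797) = 0.000171 M.
pOH = 3.77, so pH = 14.00 - 3.77 = 10.23.

10.23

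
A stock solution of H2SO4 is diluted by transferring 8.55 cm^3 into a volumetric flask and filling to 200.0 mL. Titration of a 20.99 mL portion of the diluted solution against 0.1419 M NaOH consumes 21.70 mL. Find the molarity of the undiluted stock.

n(NaOH) = 0.1419 x 0.02170 = 0.003079 mol.
n(H2SO4) in the aliquot = 0.003079 x 1/2 = 0.001540 mol.
[diluted H2SO4] = 0.001540 / 0.02099 = 0.07335 M.
Dilution factor = 200.0/8.550 = 23.39, so [stock] = 0.07335 x 23.39 = 1.72 M.

1.72 M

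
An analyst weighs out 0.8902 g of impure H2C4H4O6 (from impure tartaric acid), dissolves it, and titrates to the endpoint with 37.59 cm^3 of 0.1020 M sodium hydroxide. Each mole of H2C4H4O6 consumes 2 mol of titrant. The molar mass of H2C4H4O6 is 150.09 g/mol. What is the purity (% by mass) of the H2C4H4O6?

n(NaOH) = 0.1020 x 0.03759 = 0.003834 mol.
n(H2C4H4O6) = 0.003834 / 2 = 0.001917 mol.
mass of H2C4H4O6 = 0.001917 x 150.09 = 0.2877 g.
% purity = 0.2877 / 0.8902 x 100 = 32.3%.

32.3%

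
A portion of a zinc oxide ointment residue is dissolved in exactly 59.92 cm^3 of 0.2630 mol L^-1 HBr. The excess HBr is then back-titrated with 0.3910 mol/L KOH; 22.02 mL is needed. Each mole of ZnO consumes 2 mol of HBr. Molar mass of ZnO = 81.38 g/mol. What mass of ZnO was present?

Total n(HBr) added = 0.2630 x 0.05992 = 0.01576 mol.
n(KOH) used = 0.3910 x 0.02202 = 0.008610 mol, which equals the excess n(HBr).
So n(HBr) consumed by the sample = 0.01576 - 0.008610 = 0.007149 mol.
n(ZnO) = 0.007149 / 2 = 0.003575 mol.
mass = 0.003575 mol x 81.38 g/mol = 0.291 g.

0.291 g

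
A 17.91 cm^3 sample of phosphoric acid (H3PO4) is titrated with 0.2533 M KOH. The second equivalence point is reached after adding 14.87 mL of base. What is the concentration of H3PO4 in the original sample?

0.105 M

n(KOH) = 0.2533 x 0.01487 = 0.003767 mol.
At the second equivalence point, 2 mol OH^- react per mol H3PO4, so n(H3PO4) = 0.003767 / 2 = 0.001883 mol.
[H3PO4] = 0.001883 / 0.01791 L = 0.105 M.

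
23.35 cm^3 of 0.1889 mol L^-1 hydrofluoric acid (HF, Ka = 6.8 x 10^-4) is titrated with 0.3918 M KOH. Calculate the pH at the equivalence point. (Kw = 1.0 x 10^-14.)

8.14

n(HF) = 0.1889 x 0.02335 = 0.004411 mol; V(KOH) at equivalence = 0.004411/0.3918 = 0.01126 L.
At equivalence all the acid is converted to F-; total volume = 0.02335 + 0.01126 = 0.03461 L, so [F-] = 0.004411/0.03461 = 0.1275 M.
Kb = Kw/Ka = 1.0e-14 / 6.8 x 10^-4 = 1.47e-11.
[OH^-] = sqrt(Kb x [F-]) = sqrt(1.47e-11 x 0.1275) = 1.37e-6 M.
pOH = 5.86, so pH = 14.00 - 5.86 = 8.14.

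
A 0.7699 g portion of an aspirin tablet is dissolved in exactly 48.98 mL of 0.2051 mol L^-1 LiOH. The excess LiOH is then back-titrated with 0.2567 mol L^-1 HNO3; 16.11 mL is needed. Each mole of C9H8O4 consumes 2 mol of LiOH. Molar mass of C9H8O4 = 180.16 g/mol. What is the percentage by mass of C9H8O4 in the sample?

Total n(LiOH) added = 0.2051 x 0.04898 = 0.01005 mol.
n(HNO3) used = 0.2567 x 0.01611 = 0.004135 mol, which equals the excess n(LiOH).
So n(LiOH) consumed by the sample = 0.01005 - 0.004135 = 0.005910 mol.
n(C9H8O4) = 0.005910 / 2 = 0.002955 mol.
mass C9H8O4 = 0.002955 x 180.16 = 0.5324 g, so %C9H8O4 = 0.5324/0.7699 x 100 = 69.2%.

69.2%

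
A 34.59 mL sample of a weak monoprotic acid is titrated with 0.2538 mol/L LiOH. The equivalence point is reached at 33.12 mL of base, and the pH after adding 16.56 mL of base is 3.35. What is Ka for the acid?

16.56 mL is half of the equivalence volume, so this is the half-equivalence point where [HA] = [A^-].
At half-equivalence pH = pKa, so pKa = 3.35.
Ka = 10^(-3.35) = 4.5 x 10^-4.

4.5 x 10^-4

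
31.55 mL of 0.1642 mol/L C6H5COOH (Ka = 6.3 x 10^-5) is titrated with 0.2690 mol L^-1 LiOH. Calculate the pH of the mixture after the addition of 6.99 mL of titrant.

3.96

Initial n(C6H5COOH) = 0.1642 x 0.03155 = 0.005181 mol.
n(LiOH) added = 0.2690 x 0.006990 = 0.001880 mol, converting that many moles of C6H5COOH to C6H5COO-.
Remaining n(C6H5COOH) = 0.003300 mol; n(C6H5COO-) = 0.001880 mol.
By Henderson-Hasselbalch, pH = pKa + log([A^-]/[HA]) = 4.20 + log(0.001880/0.003300) = 4.20 + (-0.24) = 3.96.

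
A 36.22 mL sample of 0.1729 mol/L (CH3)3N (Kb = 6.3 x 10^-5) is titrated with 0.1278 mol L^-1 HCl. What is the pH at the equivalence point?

5.47

n((CH3)3N) = 0.1729 x 0.03622 = 0.006262 mol; V(HCl) at equivalence = 0.006262/0.1278 = 0.04900 L.
At equivalence the base is fully converted to (CH3)3NH+; total volume = 0.08522 L, so [(CH3)3NH+] = 0.006262/0.08522 = 0.07348 M.
Ka((CH3)3NH+) = Kw/Kb = 1.0e-14 / 6.3 x 10^-5 = 1.59e-10.
[H^+] = sqrt(Ka x [(CH3)3NH+]) = sqrt(1.59e-10 x 0.07348) = 3.42e-6 M.
pH = -log(3.42e-6) = 5.47.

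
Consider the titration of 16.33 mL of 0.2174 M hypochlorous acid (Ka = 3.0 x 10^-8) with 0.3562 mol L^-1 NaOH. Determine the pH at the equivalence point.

n(HClO) = 0.2174 x 0.01633 = 0.003550 mol; V(NaOH) at equivalence = 0.003550/0.3562 = 0.009967 L.
At equivalence all the acid is converted to ClO-; total volume = 0.01633 + 0.009967 = 0.02630 L, so [ClO-] = 0.003550/0.02630 = 0.1350 M.
Kb = Kw/Ka = 1.0e-14 / 3.0 x 10^-8 = 3.33e-7.
[OH^-] = sqrt(Kb x [ClO-]) = sqrt(3.33e-7 x 0.1350) = 0.000212 M.
pOH = 3.67, so pH = 14.00 - 3.67 = 10.33.

10.33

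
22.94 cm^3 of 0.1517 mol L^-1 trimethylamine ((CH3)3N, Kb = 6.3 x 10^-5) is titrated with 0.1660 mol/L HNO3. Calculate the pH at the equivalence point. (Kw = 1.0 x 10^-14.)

5.45

n((CH3)3N) = 0.1517 x 0.02294 = 0.003480 mol; V(HNO3) at equivalence = 0.003480/0.1660 = 0.02096 L.
At equivalence the base is fully converted to (CH3)3NH+; total volume = 0.04390 L, so [(CH3)3NH+] = 0.003480/0.04390 = 0.07926 M.
Ka((CH3)3NH+) = Kw/Kb = 1.0e-14 / 6.3 x 10^-5 = 1.59e-10.
[H^+] = sqrt(Ka x [(CH3)3NH+]) = sqrt(1.59e-10 x 0.07926) = 3.55e-6 M.
pH = -log(3.55e-6) = 5.45.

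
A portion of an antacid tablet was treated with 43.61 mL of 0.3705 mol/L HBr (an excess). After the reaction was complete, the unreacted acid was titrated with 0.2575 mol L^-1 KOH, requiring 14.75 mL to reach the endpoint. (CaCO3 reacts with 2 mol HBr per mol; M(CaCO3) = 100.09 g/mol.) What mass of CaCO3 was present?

Total n(HBr) added = 0.3705 x 0.04361 = 0.01616 mol.
n(KOH) used = 0.2575 x 0.01475 = 0.003798 mol, which equals the excess n(HBr).
So n(HBr) consumed by the sample = 0.01616 - 0.003798 = 0.01236 mol.
n(CaCO3) = 0.01236 / 2 = 0.006180 mol.
mass = 0.006180 mol x 100.09 g/mol = 0.619 g.

0.619 g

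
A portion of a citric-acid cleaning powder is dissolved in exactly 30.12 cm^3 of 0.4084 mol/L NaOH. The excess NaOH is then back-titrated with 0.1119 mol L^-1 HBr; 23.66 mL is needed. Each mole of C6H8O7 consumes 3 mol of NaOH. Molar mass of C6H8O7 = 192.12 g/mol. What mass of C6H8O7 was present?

Total n(NaOH) added = 0.4084 x 0.03012 = 0.01230 mol.
n(HBr) used = 0.1119 x 0.02366 = 0.002648 mol, which equals the excess n(NaOH).
So n(NaOH) consumed by the sample = 0.01230 - 0.002648 = 0.009653 mol.
n(C6H8O7) = 0.009653 / 3 = 0.003218 mol.
mass = 0.003218 mol x 192.12 g/mol = 0.618 g.

0.618 g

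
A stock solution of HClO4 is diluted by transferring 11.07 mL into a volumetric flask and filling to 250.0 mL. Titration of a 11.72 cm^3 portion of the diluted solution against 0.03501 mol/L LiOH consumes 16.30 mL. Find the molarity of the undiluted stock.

n(LiOH) = 0.03501 x 0.01630 = 0.0005707 mol.
n(HClO4) in the aliquot = 0.0005707 mol.
[diluted HClO4] = 0.0005707 / 0.01172 = 0.04869 M.
Dilution factor = 250.0/11.07 = 22.58, so [stock] = 0.04869 x 22.58 = 1.10 M.

1.10 M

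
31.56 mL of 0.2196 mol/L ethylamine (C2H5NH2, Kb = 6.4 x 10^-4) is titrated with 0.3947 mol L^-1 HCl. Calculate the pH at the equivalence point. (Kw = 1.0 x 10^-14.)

n(C2H5NH2) = 0.2196 x 0.03156 = 0.006931 mol; V(HCl) at equivalence = 0.006931/0.3947 = 0.01756 L.
At equivalence the base is fully converted to C2H5NH3+; total volume = 0.04912 L, so [C2H5NH3+] = 0.006931/0.04912 = 0.1411 M.
Ka(C2H5NH3+) = Kw/Kb = 1.0e-14 / 6.4 x 10^-4 = 1.56e-11.
[H^+] = sqrt(Ka x [C2H5NH3+]) = sqrt(1.56e-11 x 0.1411) = 1.48e-6 M.
pH = -log(1.48e-6) = 5.83.

5.83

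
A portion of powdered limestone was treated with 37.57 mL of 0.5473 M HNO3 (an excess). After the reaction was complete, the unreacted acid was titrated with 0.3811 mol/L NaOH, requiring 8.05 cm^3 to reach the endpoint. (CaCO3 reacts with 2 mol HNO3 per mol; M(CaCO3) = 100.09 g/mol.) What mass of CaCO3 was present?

0.875 g

Total n(HNO3) added = 0.5473 x 0.03757 = 0.02056 mol.
n(NaOH) used = 0.3811 x 0.008050 = 0.003068 mol, which equals the excess n(HNO3).
So n(HNO3) consumed by the sample = 0.02056 - 0.003068 = 0.01749 mol.
n(CaCO3) = 0.01749 / 2 = 0.008747 mol.
mass = 0.008747 mol x 100.09 g/mol = 0.875 g.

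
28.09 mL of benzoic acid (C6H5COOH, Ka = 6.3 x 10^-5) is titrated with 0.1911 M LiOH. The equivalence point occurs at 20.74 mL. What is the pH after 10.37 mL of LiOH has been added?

4.20

10.37 mL is exactly half the equivalence volume (20.74/2), i.e. the half-equivalence point.
There, n(HA) = n(A^-), so pH = pKa = -log(6.3 x 10^-5) = 4.20.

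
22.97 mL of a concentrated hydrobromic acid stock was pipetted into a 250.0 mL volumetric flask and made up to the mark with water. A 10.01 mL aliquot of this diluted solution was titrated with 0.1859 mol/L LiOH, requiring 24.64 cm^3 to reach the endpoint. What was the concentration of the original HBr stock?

4.98 M

n(LiOH) = 0.1859 x 0.02464 = 0.004581 mol.
n(HBr) in the aliquot = 0.004581 mol.
[diluted HBr] = 0.004581 / 0.01001 = 0.4576 M.
Dilution factor = 250.0/22.97 = 10.88, so [stock] = 0.4576 x 10.88 = 4.98 M.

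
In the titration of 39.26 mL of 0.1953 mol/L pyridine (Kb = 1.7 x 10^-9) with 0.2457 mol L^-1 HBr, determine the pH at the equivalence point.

3.10

n(C5H5N) = 0.1953 x 0.03926 = 0.007667 mol; V(HBr) at equivalence = 0.007667/0.2457 = 0.03121 L.
At equivalence the base is fully converted to C5H5NH+; total volume = 0.07047 L, so [C5H5NH+] = 0.007667/0.07047 = 0.1088 M.
Ka(C5H5NH+) = Kw/Kb = 1.0e-14 / 1.7 x 10^-9 = 5.88e-6.
[H^+] = sqrt(Ka x [C5H5NH+]) = sqrt(5.88e-6 x 0.1088) = 0.000800 M.
pH = -log(0.000800) = 3.10.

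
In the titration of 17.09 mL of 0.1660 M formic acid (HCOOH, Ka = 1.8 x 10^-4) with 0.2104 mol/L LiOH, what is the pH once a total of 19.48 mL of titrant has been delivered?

n(acid) = 0.1660 x 0.01709 = 0.002837 mol; n(LiOH) added = 0.2104 x 0.01948 = 0.004099 mol.
Base is in excess by 0.004099 - 0.002837 = 0.001262 mol in a total volume of 0.03657 L.
[OH^-] = 0.001262/0.03657 = 0.03450 M, so pOH = 1.46 and pH = 14.00 - 1.46 = 12.54.

12.54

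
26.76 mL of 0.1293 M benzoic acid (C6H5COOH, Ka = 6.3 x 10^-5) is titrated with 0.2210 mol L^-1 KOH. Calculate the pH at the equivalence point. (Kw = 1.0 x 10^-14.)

n(C6H5COOH) = 0.1293 x 0.02676 = 0.003460 mol; V(KOH) at equivalence = 0.003460/0.2210 = 0.01566 L.
At equivalence all the acid is converted to C6H5COO-; total volume = 0.02676 + 0.01566 = 0.04242 L, so [C6H5COO-] = 0.003460/0.04242 = 0.08157 M.
Kb = Kw/Ka = 1.0e-14 / 6.3 x 10^-5 = 1.59e-10.
[OH^-] = sqrt(Kb x [C6H5COO-]) = sqrt(1.59e-10 x 0.08157) = 3.60e-6 M.
pOH = 5.44, so pH = 14.00 - 5.44 = 8.56.

8.56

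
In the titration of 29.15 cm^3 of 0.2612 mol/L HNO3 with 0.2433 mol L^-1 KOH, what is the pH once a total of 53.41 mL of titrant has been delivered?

n(acid) = 0.2612 x 0.02915 = 0.007614 mol; n(KOH) added = 0.2433 x 0.05341 = 0.01299 mol.
Base is in excess by 0.01299 - 0.007614 = 0.005381 mol in a total volume of 0.08256 L.
[OH^-] = 0.005381/0.08256 = 0.06517 M, so pOH = 1.19 and pH = 14.00 - 1.19 = 12.81.

12.81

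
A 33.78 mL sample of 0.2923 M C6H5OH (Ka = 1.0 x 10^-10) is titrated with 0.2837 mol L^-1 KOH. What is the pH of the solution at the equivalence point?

11.58

n(C6H5OH) = 0.2923 x 0.03378 = 0.009874 mol; V(KOH) at equivalence = 0.009874/0.2837 = 0.03480 L.
At equivalence all the acid is converted to C6H5O-; total volume = 0.03378 + 0.03480 = 0.06858 L, so [C6H5O-] = 0.009874/0.06858 = 0.1440 M.
Kb = Kw/Ka = 1.0e-14 / 1.0 x 10^-10 = 0.000100.
[OH^-] = sqrt(Kb x [C6H5O-]) = sqrt(0.000100 x 0.1440) = 0.00379 M.
pOH = 2.42, so pH = 14.00 - 2.42 = 11.58.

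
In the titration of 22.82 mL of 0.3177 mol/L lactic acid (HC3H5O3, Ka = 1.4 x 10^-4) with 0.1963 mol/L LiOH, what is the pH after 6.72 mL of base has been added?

3.20

Initial n(HC3H5O3) = 0.3177 x 0.02282 = 0.007250 mol.
n(LiOH) added = 0.1963 x 0.006720 = 0.001319 mol, converting that many moles of HC3H5O3 to C3H5O3-.
Remaining n(HC3H5O3) = 0.005931 mol; n(C3H5O3-) = 0.001319 mol.
By Henderson-Hasselbalch, pH = pKa + log([A^-]/[HA]) = 3.85 + log(0.001319/0.005931) = 3.85 + (-0.65) = 3.20.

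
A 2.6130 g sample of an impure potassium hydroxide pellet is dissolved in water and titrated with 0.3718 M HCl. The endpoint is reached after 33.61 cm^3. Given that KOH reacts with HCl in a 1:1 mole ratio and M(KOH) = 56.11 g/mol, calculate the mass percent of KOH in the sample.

n(HCl) = 0.3718 x 0.03361 = 0.01250 mol.
n(KOH) = 0.01250 / 1 = 0.01250 mol.
mass of KOH = 0.01250 x 56.11 = 0.7012 g.
% purity = 0.7012 / 2.6130 x 100 = 26.8%.

26.8%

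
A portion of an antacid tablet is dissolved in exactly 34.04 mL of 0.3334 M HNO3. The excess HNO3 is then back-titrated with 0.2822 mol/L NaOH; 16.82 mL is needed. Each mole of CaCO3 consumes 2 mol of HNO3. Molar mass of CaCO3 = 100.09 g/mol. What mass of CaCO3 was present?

0.330 g

Total n(HNO3) added = 0.3334 x 0.03404 = 0.01135 mol.
n(NaOH) used = 0.2822 x 0.01682 = 0.004747 mol, which equals the excess n(HNO3).
So n(HNO3) consumed by the sample = 0.01135 - 0.004747 = 0.006602 mol.
n(CaCO3) = 0.006602 / 2 = 0.003301 mol.
mass = 0.003301 mol x 100.09 g/mol = 0.330 g.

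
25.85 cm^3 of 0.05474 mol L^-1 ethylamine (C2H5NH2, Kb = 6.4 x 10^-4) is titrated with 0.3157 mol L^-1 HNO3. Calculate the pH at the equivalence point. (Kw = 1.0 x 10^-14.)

n(C2H5NH2) = 0.05474 x 0.02585 = 0.001415 mol; V(HNO3) at equivalence = 0.001415/0.3157 = 0.004482 L.
At equivalence the base is fully converted to C2H5NH3+; total volume = 0.03033 L, so [C2H5NH3+] = 0.001415/0.03033 = 0.04665 M.
Ka(C2H5NH3+) = Kw/Kb = 1.0e-14 / 6.4 x 10^-4 = 1.56e-11.
[H^+] = sqrt(Ka x [C2H5NH3+]) = sqrt(1.56e-11 x 0.04665) = 8.54e-7 M.
pH = -log(8.54e-7) = 6.07.

6.07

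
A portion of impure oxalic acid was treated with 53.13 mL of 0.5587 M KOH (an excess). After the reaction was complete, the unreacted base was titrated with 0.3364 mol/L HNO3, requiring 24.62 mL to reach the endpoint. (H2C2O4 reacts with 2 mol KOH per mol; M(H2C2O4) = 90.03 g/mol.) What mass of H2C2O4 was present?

0.963 g

Total n(KOH) added = 0.5587 x 0.05313 = 0.02968 mol.
n(HNO3) used = 0.3364 x 0.02462 = 0.008282 mol, which equals the excess n(KOH).
So n(KOH) consumed by the sample = 0.02968 - 0.008282 = 0.02140 mol.
n(H2C2O4) = 0.02140 / 2 = 0.01070 mol.
mass = 0.01070 mol x 90.03 g/mol = 0.963 g.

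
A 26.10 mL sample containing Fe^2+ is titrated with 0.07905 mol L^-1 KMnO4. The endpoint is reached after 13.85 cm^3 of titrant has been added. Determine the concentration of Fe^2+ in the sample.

0.210 M

n(KMnO4) = 0.07905 x 0.01385 = 0.001095 mol.
From the balanced equation, 1 mol KMnO4 reacts with 5 mol Fe^2+, so n(Fe^2+) = 0.001095 x 5/1 = 0.005474 mol.
[Fe^2+] = 0.005474 / 0.02610 L = 0.210 M.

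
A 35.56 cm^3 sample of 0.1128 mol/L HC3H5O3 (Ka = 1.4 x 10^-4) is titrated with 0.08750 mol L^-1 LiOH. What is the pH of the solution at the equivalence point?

n(HC3H5O3) = 0.1128 x 0.03556 = 0.004011 mol; V(LiOH) at equivalence = 0.004011/0.08750 = 0.04584 L.
At equivalence all the acid is converted to C3H5O3-; total volume = 0.03556 + 0.04584 = 0.08140 L, so [C3H5O3-] = 0.004011/0.08140 = 0.04928 M.
Kb = Kw/Ka = 1.0e-14 / 1.4 x 10^-4 = 7.14e-11.
[OH^-] = sqrt(Kb x [C3H5O3-]) = sqrt(7.14e-11 x 0.04928) = 1.88e-6 M.
pOH = 5.73, so pH = 14.00 - 5.73 = 8.27.

8.27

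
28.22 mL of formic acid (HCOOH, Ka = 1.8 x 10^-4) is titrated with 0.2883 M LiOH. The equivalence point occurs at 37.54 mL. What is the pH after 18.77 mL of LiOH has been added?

18.77 mL is exactly half the equivalence volume (37.54/2), i.e. the half-equivalence point.
There, n(HA) = n(A^-), so pH = pKa = -log(1.8 x 10^-4) = 3.74.

3.74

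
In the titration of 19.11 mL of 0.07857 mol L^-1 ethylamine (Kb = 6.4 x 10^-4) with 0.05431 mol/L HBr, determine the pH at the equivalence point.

n(C2H5NH2) = 0.07857 x 0.01911 = 0.001501 mol; V(HBr) at equivalence = 0.001501/0.05431 = 0.02765 L.
At equivalence the base is fully converted to C2H5NH3+; total volume = 0.04676 L, so [C2H5NH3+] = 0.001501/0.04676 = 0.03211 M.
Ka(C2H5NH3+) = Kw/Kb = 1.0e-14 / 6.4 x 10^-4 = 1.56e-11.
[H^+] = sqrt(Ka x [C2H5NH3+]) = sqrt(1.56e-11 x 0.03211) = 7.08e-7 M.
pH = -log(7.08e-7) = 6.15.

6.15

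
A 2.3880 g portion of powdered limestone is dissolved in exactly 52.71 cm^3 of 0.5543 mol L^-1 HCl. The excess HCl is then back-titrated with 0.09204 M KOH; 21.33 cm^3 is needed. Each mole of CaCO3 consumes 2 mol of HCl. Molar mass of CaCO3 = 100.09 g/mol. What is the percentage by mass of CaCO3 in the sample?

57.1%

Total n(HCl) added = 0.5543 x 0.05271 = 0.02922 mol.
n(KOH) used = 0.09204 x 0.02133 = 0.001963 mol, which equals the excess n(HCl).
So n(HCl) consumed by the sample = 0.02922 - 0.001963 = 0.02725 mol.
n(CaCO3) = 0.02725 / 2 = 0.01363 mol.
mass CaCO3 = 0.01363 x 100.09 = 1.364 g, so %CaCO3 = 1.364/2.3880 x 100 = 57.1%.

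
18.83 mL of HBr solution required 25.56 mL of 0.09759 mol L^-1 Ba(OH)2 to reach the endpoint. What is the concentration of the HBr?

n(Ba(OH)2) delivered = 0.09759 x 0.02556 = 0.002494 mol.
The reaction is 2 HBr + 1 Ba(OH)2, so n(HBr) = 0.002494 x 2/1 = 0.004989 mol.
[HBr] = 0.004989 mol / 0.01883 L = 0.265 M.

0.265 M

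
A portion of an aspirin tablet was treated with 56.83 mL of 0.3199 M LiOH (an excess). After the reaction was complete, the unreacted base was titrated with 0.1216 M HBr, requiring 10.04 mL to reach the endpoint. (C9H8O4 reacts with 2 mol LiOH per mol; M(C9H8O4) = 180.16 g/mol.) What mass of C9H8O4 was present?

Total n(LiOH) added = 0.3199 x 0.05683 = 0.01818 mol.
n(HBr) used = 0.1216 x 0.01004 = 0.001221 mol, which equals the excess n(LiOH).
So n(LiOH) consumed by the sample = 0.01818 - 0.001221 = 0.01696 mol.
n(C9H8O4) = 0.01696 / 2 = 0.008480 mol.
mass = 0.008480 mol x 180.16 g/mol = 1.53 g.

1.53 g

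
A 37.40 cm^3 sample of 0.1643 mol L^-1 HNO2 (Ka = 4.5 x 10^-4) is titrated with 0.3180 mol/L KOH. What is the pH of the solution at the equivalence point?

8.19

n(HNO2) = 0.1643 x 0.03740 = 0.006145 mol; V(KOH) at equivalence = 0.006145/0.3180 = 0.01932 L.
At equivalence all the acid is converted to NO2-; total volume = 0.03740 + 0.01932 = 0.05672 L, so [NO2-] = 0.006145/0.05672 = 0.1083 M.
Kb = Kw/Ka = 1.0e-14 / 4.5 x 10^-4 = 2.22e-11.
[OH^-] = sqrt(Kb x [NO2-]) = sqrt(2.22e-11 x 0.1083) = 1.55e-6 M.
pOH = 5.81, so pH = 14.00 - 5.81 = 8.19.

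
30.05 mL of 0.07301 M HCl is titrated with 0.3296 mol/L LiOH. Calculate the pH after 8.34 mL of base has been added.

12.16

n(acid) = 0.07301 x 0.03005 = 0.002194 mol; n(LiOH) added = 0.3296 x 0.008340 = 0.002749 mol.
Base is in excess by 0.002749 - 0.002194 = 0.0005549 mol in a total volume of 0.03839 L.
[OH^-] = 0.0005549/0.03839 = 0.01445 M, so pOH = 1.84 and pH = 14.00 - 1.84 = 12.16.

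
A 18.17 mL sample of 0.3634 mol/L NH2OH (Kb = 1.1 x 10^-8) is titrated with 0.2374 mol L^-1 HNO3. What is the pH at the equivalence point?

3.44

n(NH2OH) = 0.3634 x 0.01817 = 0.006603 mol; V(HNO3) at equivalence = 0.006603/0.2374 = 0.02781 L.
At equivalence the base is fully converted to NH3OH+; total volume = 0.04598 L, so [NH3OH+] = 0.006603/0.04598 = 0.1436 M.
Ka(NH3OH+) = Kw/Kb = 1.0e-14 / 1.1 x 10^-8 = 9.09e-7.
[H^+] = sqrt(Ka x [NH3OH+]) = sqrt(9.09e-7 x 0.1436) = 0.000361 M.
pH = -log(0.000361) = 3.44.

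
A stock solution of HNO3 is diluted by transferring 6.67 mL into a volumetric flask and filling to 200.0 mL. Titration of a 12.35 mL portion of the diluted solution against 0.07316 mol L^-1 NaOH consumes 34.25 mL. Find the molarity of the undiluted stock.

n(NaOH) = 0.07316 x 0.03425 = 0.002506 mol.
n(HNO3) in the aliquot = 0.002506 mol.
[diluted HNO3] = 0.002506 / 0.01235 = 0.2029 M.
Dilution factor = 200.0/6.670 = 29.99, so [stock] = 0.2029 x 29.99 = 6.08 M.

6.08 M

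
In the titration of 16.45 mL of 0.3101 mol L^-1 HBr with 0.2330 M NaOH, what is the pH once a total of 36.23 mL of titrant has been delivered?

12.80

n(acid) = 0.3101 x 0.01645 = 0.005101 mol; n(NaOH) added = 0.2330 x 0.03623 = 0.008442 mol.
Base is in excess by 0.008442 - 0.005101 = 0.003340 mol in a total volume of 0.05268 L.
[OH^-] = 0.003340/0.05268 = 0.06341 M, so pOH = 1.20 and pH = 14.00 - 1.20 = 12.80.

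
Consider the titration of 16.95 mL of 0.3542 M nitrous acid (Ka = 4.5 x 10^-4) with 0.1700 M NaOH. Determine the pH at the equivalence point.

8.20

n(HNO2) = 0.3542 x 0.01695 = 0.006004 mol; V(NaOH) at equivalence = 0.006004/0.1700 = 0.03532 L.
At equivalence all the acid is converted to NO2-; total volume = 0.01695 + 0.03532 = 0.05227 L, so [NO2-] = 0.006004/0.05227 = 0.1149 M.
Kb = Kw/Ka = 1.0e-14 / 4.5 x 10^-4 = 2.22e-11.
[OH^-] = sqrt(Kb x [NO2-]) = sqrt(2.22e-11 x 0.1149) = 1.60e-6 M.
pOH = 5.80, so pH = 14.00 - 5.80 = 8.20.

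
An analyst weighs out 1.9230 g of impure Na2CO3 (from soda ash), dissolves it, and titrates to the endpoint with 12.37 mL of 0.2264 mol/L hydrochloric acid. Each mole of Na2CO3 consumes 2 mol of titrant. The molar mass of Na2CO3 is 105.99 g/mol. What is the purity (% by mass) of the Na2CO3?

n(HCl) = 0.2264 x 0.01237 = 0.002801 mol.
n(Na2CO3) = 0.002801 / 2 = 0.001400 mol.
mass of Na2CO3 = 0.001400 x 105.99 = 0.1484 g.
% purity = 0.1484 / 1.9230 x 100 = 7.72%.

7.72%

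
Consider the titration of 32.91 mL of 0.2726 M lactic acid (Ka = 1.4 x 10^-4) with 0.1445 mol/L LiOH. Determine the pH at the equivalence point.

n(HC3H5O3) = 0.2726 x 0.03291 = 0.008971 mol; V(LiOH) at equivalence = 0.008971/0.1445 = 0.06208 L.
At equivalence all the acid is converted to C3H5O3-; total volume = 0.03291 + 0.06208 = 0.09499 L, so [C3H5O3-] = 0.008971/0.09499 = 0.09444 M.
Kb = Kw/Ka = 1.0e-14 / 1.4 x 10^-4 = 7.14e-11.
[OH^-] = sqrt(Kb x [C3H5O3-]) = sqrt(7.14e-11 x 0.09444) = 2.60e-6 M.
pOH = 5.59, so pH = 14.00 - 5.59 = 8.41.

8.41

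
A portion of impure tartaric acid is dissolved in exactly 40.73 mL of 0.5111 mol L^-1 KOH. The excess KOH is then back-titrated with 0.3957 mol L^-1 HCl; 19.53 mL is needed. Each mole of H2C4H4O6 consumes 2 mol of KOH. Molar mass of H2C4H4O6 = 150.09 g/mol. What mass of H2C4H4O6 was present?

0.982 g

Total n(KOH) added = 0.5111 x 0.04073 = 0.02082 mol.
n(HCl) used = 0.3957 x 0.01953 = 0.007728 mol, which equals the excess n(KOH).
So n(KOH) consumed by the sample = 0.02082 - 0.007728 = 0.01309 mol.
n(H2C4H4O6) = 0.01309 / 2 = 0.006545 mol.
mass = 0.006545 mol x 150.09 g/mol = 0.982 g.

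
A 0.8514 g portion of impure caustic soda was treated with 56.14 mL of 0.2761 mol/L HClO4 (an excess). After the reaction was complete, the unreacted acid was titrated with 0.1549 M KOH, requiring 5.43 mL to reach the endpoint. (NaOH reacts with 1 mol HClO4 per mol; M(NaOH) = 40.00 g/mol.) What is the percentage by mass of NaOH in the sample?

Total n(HClO4) added = 0.2761 x 0.05614 = 0.01550 mol.
n(KOH) used = 0.1549 x 0.005430 = 0.0008411 mol, which equals the excess n(HClO4).
So n(HClO4) consumed by the sample = 0.01550 - 0.0008411 = 0.01466 mol.
n(NaOH) = 0.01466 / 1 = 0.01466 mol.
mass NaOH = 0.01466 x 40.00 = 0.5864 g, so %NaOH = 0.5864/0.8514 x 100 = 68.9%.

68.9%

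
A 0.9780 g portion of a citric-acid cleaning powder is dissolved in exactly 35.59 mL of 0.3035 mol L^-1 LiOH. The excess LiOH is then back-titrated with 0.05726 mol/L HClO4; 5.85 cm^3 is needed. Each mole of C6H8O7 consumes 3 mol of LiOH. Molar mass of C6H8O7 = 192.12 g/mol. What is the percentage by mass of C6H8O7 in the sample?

68.5%

Total n(LiOH) added = 0.3035 x 0.03559 = 0.01080 mol.
n(HClO4) used = 0.05726 x 0.005850 = 0.0003350 mol, which equals the excess n(LiOH).
So n(LiOH) consumed by the sample = 0.01080 - 0.0003350 = 0.01047 mol.
n(C6H8O7) = 0.01047 / 3 = 0.003489 mol.
mass C6H8O7 = 0.003489 x 192.12 = 0.6703 g, so %C6H8O7 = 0.6703/0.9780 x 100 = 68.5%.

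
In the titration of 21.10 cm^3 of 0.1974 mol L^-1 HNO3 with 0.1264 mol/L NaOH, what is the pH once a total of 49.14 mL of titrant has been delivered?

12.46

n(acid) = 0.1974 x 0.02110 = 0.004165 mol; n(NaOH) added = 0.1264 x 0.04914 = 0.006211 mol.
Base is in excess by 0.006211 - 0.004165 = 0.002046 mol in a total volume of 0.07024 L.
[OH^-] = 0.002046/0.07024 = 0.02913 M, so pOH = 1.54 and pH = 14.00 - 1.54 = 12.46.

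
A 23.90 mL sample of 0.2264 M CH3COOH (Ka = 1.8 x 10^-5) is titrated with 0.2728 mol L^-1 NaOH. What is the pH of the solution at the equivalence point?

n(CH3COOH) = 0.2264 x 0.02390 = 0.005411 mol; V(NaOH) at equivalence = 0.005411/0.2728 = 0.01983 L.
At equivalence all the acid is converted to CH3COO-; total volume = 0.02390 + 0.01983 = 0.04373 L, so [CH3COO-] = 0.005411/0.04373 = 0.1237 M.
Kb = Kw/Ka = 1.0e-14 / 1.8 x 10^-5 = 5.56e-10.
[OH^-] = sqrt(Kb x [CH3COO-]) = sqrt(5.56e-10 x 0.1237) = 8.29e-6 M.
pOH = 5.08, so pH = 14.00 - 5.08 = 8.92.

8.92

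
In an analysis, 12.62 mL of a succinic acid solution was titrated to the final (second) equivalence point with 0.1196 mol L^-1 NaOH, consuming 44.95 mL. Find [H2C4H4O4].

n(NaOH) = 0.1196 x 0.04495 = 0.005376 mol.
At the final (second) equivalence point, 2 mol OH^- react per mol H2C4H4O4, so n(H2C4H4O4) = 0.005376 / 2 = 0.002688 mol.
[H2C4H4O4] = 0.002688 / 0.01262 L = 0.213 M.

0.213 M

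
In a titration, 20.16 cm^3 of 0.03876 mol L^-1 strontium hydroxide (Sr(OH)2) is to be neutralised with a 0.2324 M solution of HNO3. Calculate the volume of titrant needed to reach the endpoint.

6.72 mL

n(Sr(OH)2) = 0.03876 mol/L x 0.02016 L = 0.0007814 mol.
The neutralisation is 1 Sr(OH)2 : 2 HNO3, so n(HNO3) = 0.0007814 x 2/1 = 0.001563 mol.
V(HNO3) = 0.001563 / 0.2324 = 0.006725 L = 6.72 mL.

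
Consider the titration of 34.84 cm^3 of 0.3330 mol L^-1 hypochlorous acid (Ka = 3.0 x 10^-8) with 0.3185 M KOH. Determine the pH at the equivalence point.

n(HClO) = 0.3330 x 0.03484 = 0.01160 mol; V(KOH) at equivalence = 0.01160/0.3185 = 0.03643 L.
At equivalence all the acid is converted to ClO-; total volume = 0.03484 + 0.03643 = 0.07127 L, so [ClO-] = 0.01160/0.07127 = 0.1628 M.
Kb = Kw/Ka = 1.0e-14 / 3.0 x 10^-8 = 3.33e-7.
[OH^-] = sqrt(Kb x [ClO-]) = sqrt(3.33e-7 x 0.1628) = 0.000233 M.
pOH = 3.63, so pH = 14.00 - 3.63 = 10.37.

10.37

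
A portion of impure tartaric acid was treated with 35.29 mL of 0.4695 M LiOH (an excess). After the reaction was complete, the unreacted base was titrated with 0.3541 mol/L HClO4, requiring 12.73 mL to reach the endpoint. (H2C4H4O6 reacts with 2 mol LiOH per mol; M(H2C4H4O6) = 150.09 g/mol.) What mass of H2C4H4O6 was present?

0.905 g

Total n(LiOH) added = 0.4695 x 0.03529 = 0.01657 mol.
n(HClO4) used = 0.3541 x 0.01273 = 0.004508 mol, which equals the excess n(LiOH).
So n(LiOH) consumed by the sample = 0.01657 - 0.004508 = 0.01206 mol.
n(H2C4H4O6) = 0.01206 / 2 = 0.006030 mol.
mass = 0.006030 mol x 150.09 g/mol = 0.905 g.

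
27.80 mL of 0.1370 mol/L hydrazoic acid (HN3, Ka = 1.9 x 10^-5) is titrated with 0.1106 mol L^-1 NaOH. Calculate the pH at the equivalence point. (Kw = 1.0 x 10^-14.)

8.75

n(HN3) = 0.1370 x 0.02780 = 0.003809 mol; V(NaOH) at equivalence = 0.003809/0.1106 = 0.03444 L.
At equivalence all the acid is converted to N3-; total volume = 0.02780 + 0.03444 = 0.06224 L, so [N3-] = 0.003809/0.06224 = 0.06120 M.
Kb = Kw/Ka = 1.0e-14 / 1.9 x 10^-5 = 5.26e-10.
[OH^-] = sqrt(Kb x [N3-]) = sqrt(5.26e-10 x 0.06120) = 5.68e-6 M.
pOH = 5.25, so pH = 14.00 - 5.25 = 8.75.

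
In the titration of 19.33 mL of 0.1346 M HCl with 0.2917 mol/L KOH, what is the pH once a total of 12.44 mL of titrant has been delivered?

12.51

n(acid) = 0.1346 x 0.01933 = 0.002602 mol; n(KOH) added = 0.2917 x 0.01244 = 0.003629 mol.
Base is in excess by 0.003629 - 0.002602 = 0.001027 mol in a total volume of 0.03177 L.
[OH^-] = 0.001027/0.03177 = 0.03232 M, so pOH = 1.49 and pH = 14.00 - 1.49 = 12.51.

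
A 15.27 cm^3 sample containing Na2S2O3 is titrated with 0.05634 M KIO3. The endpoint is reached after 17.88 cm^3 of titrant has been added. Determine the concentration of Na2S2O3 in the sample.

n(KIO3) = 0.05634 x 0.01788 = 0.001007 mol.
From the balanced equation, 1 mol KIO3 reacts with 6 mol Na2S2O3, so n(Na2S2O3) = 0.001007 x 6/1 = 0.006044 mol.
[Na2S2O3] = 0.006044 / 0.01527 L = 0.396 M.

0.396 M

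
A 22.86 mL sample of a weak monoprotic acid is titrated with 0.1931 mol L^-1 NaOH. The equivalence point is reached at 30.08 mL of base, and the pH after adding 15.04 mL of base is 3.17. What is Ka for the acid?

6.8 x 10^-4

15.04 mL is half of the equivalence volume, so this is the half-equivalence point where [HA] = [A^-].
At half-equivalence pH = pKa, so pKa = 3.17.
Ka = 10^(-3.17) = 6.8 x 10^-4.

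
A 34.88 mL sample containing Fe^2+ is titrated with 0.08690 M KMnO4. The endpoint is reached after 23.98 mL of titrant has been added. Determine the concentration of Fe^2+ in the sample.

0.299 M

n(KMnO4) = 0.08690 x 0.02398 = 0.002084 mol.
From the balanced equation, 1 mol KMnO4 reacts with 5 mol Fe^2+, so n(Fe^2+) = 0.002084 x 5/1 = 0.01042 mol.
[Fe^2+] = 0.01042 / 0.03488 L = 0.299 M.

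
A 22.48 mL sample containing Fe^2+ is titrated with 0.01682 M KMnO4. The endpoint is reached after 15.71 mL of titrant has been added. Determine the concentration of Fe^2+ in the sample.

n(KMnO4) = 0.01682 x 0.01571 = 0.0002642 mol.
From the balanced equation, 1 mol KMnO4 reacts with 5 mol Fe^2+, so n(Fe^2+) = 0.0002642 x 5/1 = 0.001321 mol.
[Fe^2+] = 0.001321 / 0.02248 L = 0.0588 M.

0.0588 M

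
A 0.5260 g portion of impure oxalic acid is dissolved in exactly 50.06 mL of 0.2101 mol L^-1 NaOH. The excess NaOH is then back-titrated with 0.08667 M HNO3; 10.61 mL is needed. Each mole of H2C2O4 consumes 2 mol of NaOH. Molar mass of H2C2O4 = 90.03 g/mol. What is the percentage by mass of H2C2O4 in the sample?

82.1%

Total n(NaOH) added = 0.2101 x 0.05006 = 0.01052 mol.
n(HNO3) used = 0.08667 x 0.01061 = 0.0009196 mol, which equals the excess n(NaOH).
So n(NaOH) consumed by the sample = 0.01052 - 0.0009196 = 0.009598 mol.
n(H2C2O4) = 0.009598 / 2 = 0.004799 mol.
mass H2C2O4 = 0.004799 x 90.03 = 0.4321 g, so %H2C2O4 = 0.4321/0.5260 x 100 = 82.1%.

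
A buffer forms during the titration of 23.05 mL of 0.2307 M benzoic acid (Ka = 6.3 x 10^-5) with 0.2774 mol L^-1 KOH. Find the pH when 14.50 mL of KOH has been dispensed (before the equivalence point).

4.69

Initial n(C6H5COOH) = 0.2307 x 0.02305 = 0.005318 mol.
n(KOH) added = 0.2774 x 0.01450 = 0.004022 mol, converting that many moles of C6H5COOH to C6H5COO-.
Remaining n(C6H5COOH) = 0.001295 mol; n(C6H5COO-) = 0.004022 mol.
By Henderson-Hasselbalch, pH = pKa + log([A^-]/[HA]) = 4.20 + log(0.004022/0.001295) = 4.20 + (+0.49) = 4.69.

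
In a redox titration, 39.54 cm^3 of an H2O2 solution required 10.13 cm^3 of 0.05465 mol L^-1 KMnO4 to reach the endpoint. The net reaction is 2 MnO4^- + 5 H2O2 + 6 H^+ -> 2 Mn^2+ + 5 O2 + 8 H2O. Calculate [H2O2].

0.0350 M

n(KMnO4) = 0.05465 x 0.01013 = 0.0005536 mol.
From the balanced equation, 2 mol KMnO4 reacts with 5 mol H2O2, so n(H2O2) = 0.0005536 x 5/2 = 0.001384 mol.
[H2O2] = 0.001384 / 0.03954 L = 0.0350 M.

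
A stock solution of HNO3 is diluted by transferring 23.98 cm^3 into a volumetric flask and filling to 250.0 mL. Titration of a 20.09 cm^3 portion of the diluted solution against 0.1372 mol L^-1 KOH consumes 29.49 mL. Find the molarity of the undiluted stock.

n(KOH) = 0.1372 x 0.02949 = 0.004046 mol.
n(HNO3) in the aliquot = 0.004046 mol.
[diluted HNO3] = 0.004046 / 0.02009 = 0.2014 M.
Dilution factor = 250.0/23.98 = 10.43, so [stock] = 0.2014 x 10.43 = 2.10 M.

2.10 M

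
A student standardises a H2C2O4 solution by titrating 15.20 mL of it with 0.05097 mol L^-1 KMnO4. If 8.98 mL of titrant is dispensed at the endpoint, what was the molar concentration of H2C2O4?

0.0753 M

n(KMnO4) = 0.05097 x 0.008980 = 0.0004577 mol.
From the balanced equation, 2 mol KMnO4 reacts with 5 mol H2C2O4, so n(H2C2O4) = 0.0004577 x 5/2 = 0.001144 mol.
[H2C2O4] = 0.001144 / 0.01520 L = 0.0753 M.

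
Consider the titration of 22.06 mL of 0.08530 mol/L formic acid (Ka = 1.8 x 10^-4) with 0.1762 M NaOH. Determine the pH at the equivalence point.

8.25

n(HCOOH) = 0.08530 x 0.02206 = 0.001882 mol; V(NaOH) at equivalence = 0.001882/0.1762 = 0.01068 L.
At equivalence all the acid is converted to HCOO-; total volume = 0.02206 + 0.01068 = 0.03274 L, so [HCOO-] = 0.001882/0.03274 = 0.05748 M.
Kb = Kw/Ka = 1.0e-14 / 1.8 x 10^-4 = 5.56e-11.
[OH^-] = sqrt(Kb x [HCOO-]) = sqrt(5.56e-11 x 0.05748) = 1.79e-6 M.
pOH = 5.75, so pH = 14.00 - 5.75 = 8.25.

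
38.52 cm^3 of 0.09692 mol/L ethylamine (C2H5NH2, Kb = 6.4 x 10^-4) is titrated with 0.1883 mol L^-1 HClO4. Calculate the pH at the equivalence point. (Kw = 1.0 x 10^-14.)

n(C2H5NH2) = 0.09692 x 0.03852 = 0.003733 mol; V(HClO4) at equivalence = 0.003733/0.1883 = 0.01983 L.
At equivalence the base is fully converted to C2H5NH3+; total volume = 0.05835 L, so [C2H5NH3+] = 0.003733/0.05835 = 0.06399 M.
Ka(C2H5NH3+) = Kw/Kb = 1.0e-14 / 6.4 x 10^-4 = 1.56e-11.
[H^+] = sqrt(Ka x [C2H5NH3+]) = sqrt(1.56e-11 x 0.06399) = 1.00e-6 M.
pH = -log(1.00e-6) = 6.00.

6.00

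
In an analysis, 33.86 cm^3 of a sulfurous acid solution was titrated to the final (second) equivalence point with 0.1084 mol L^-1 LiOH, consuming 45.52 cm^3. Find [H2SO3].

n(LiOH) = 0.1084 x 0.04552 = 0.004934 mol.
At the final (second) equivalence point, 2 mol OH^- react per mol H2SO3, so n(H2SO3) = 0.004934 / 2 = 0.002467 mol.
[H2SO3] = 0.002467 / 0.03386 L = 0.0729 M.

0.0729 M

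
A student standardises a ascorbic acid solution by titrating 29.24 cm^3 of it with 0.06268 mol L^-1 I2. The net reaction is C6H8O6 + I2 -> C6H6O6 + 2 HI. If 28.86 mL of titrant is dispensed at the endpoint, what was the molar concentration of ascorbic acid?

0.0619 M

n(I2) = 0.06268 x 0.02886 = 0.001809 mol.
From the balanced equation, 1 mol I2 reacts with 1 mol ascorbic acid, so n(ascorbic acid) = 0.001809 x 1/1 = 0.001809 mol.
[ascorbic acid] = 0.001809 / 0.02924 L = 0.0619 M.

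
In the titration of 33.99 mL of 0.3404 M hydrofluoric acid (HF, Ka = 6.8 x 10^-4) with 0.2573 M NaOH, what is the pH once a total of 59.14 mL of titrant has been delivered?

12.59

n(acid) = 0.3404 x 0.03399 = 0.01157 mol; n(NaOH) added = 0.2573 x 0.05914 = 0.01522 mol.
Base is in excess by 0.01522 - 0.01157 = 0.003647 mol in a total volume of 0.09313 L.
[OH^-] = 0.003647/0.09313 = 0.03916 M, so pOH = 1.41 and pH = 14.00 - 1.41 = 12.59.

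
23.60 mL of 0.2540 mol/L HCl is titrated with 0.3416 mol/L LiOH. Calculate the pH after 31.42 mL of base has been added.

12.94

n(acid) = 0.2540 x 0.02360 = 0.005994 mol; n(LiOH) added = 0.3416 x 0.03142 = 0.01073 mol.
Base is in excess by 0.01073 - 0.005994 = 0.004739 mol in a total volume of 0.05502 L.
[OH^-] = 0.004739/0.05502 = 0.08613 M, so pOH = 1.06 and pH = 14.00 - 1.06 = 12.94.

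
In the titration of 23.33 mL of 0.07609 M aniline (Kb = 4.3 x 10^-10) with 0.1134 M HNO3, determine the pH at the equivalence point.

2.99

n(C6H5NH2) = 0.07609 x 0.02333 = 0.001775 mol; V(HNO3) at equivalence = 0.001775/0.1134 = 0.01565 L.
At equivalence the base is fully converted to C6H5NH3+; total volume = 0.03898 L, so [C6H5NH3+] = 0.001775/0.03898 = 0.04554 M.
Ka(C6H5NH3+) = Kw/Kb = 1.0e-14 / 4.3 x 10^-10 = 2.33e-5.
[H^+] = sqrt(Ka x [C6H5NH3+]) = sqrt(2.33e-5 x 0.04554) = 0.00103 M.
pH = -log(0.00103) = 2.99.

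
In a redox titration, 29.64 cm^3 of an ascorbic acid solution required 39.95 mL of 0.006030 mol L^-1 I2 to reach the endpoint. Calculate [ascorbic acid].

0.00813 M

n(I2) = 0.006030 x 0.03995 = 0.0002409 mol.
From the balanced equation, 1 mol I2 reacts with 1 mol ascorbic acid, so n(ascorbic acid) = 0.0002409 x 1/1 = 0.0002409 mol.
[ascorbic acid] = 0.0002409 / 0.02964 L = 0.00813 M.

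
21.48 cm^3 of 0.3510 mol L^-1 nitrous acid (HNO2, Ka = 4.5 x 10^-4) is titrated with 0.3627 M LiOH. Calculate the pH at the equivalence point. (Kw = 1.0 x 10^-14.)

n(HNO2) = 0.3510 x 0.02148 = 0.007539 mol; V(LiOH) at equivalence = 0.007539/0.3627 = 0.02079 L.
At equivalence all the acid is converted to NO2-; total volume = 0.02148 + 0.02079 = 0.04227 L, so [NO2-] = 0.007539/0.04227 = 0.1784 M.
Kb = Kw/Ka = 1.0e-14 / 4.5 x 10^-4 = 2.22e-11.
[OH^-] = sqrt(Kb x [NO2-]) = sqrt(2.22e-11 x 0.1784) = 1.99e-6 M.
pOH = 5.70, so pH = 14.00 - 5.70 = 8.30.

8.30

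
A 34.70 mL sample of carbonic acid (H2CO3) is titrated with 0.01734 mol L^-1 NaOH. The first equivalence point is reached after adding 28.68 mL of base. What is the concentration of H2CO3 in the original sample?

n(NaOH) = 0.01734 x 0.02868 = 0.0004973 mol.
At the first equivalence point, 1 mol OH^- react per mol H2CO3, so n(H2CO3) = 0.0004973 / 1 = 0.0004973 mol.
[H2CO3] = 0.0004973 / 0.03470 L = 0.0143 M.

0.0143 M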